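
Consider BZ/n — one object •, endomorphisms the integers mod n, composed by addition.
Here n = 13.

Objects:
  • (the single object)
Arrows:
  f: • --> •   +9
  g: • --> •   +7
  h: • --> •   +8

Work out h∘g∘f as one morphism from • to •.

Answer: +11

Derivation:
  0 +9≡9 +7≡3 +8≡11  (mod 13)
result: +11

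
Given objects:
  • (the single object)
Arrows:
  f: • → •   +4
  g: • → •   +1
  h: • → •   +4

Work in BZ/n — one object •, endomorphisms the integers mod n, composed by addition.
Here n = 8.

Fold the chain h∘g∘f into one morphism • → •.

  0 +4≡4 +1≡5 +4≡1  (mod 8)
composite: +1

Answer: +1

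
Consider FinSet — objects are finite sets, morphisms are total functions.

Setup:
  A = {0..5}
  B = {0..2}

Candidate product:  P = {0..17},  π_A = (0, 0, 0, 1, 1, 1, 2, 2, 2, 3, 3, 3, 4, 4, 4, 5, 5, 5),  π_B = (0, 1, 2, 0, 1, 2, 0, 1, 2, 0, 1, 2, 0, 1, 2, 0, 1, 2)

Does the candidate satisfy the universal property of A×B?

|A|·|B| = 6·3 = 18;  |P| = 18
Check the pairing map k ↦ (π_A(k), π_B(k)):
  0 ↦ (0,0)
  1 ↦ (0,1)
  2 ↦ (0,2)
  3 ↦ (1,0)
  4 ↦ (1,1)
  5 ↦ (1,2)
  6 ↦ (2,0)
  7 ↦ (2,1)
  8 ↦ (2,2)
  9 ↦ (3,0)
  10 ↦ (3,1)
  11 ↦ (3,2)
  12 ↦ (4,0)
  13 ↦ (4,1)
  14 ↦ (4,2)
  15 ↦ (5,0)
  16 ↦ (5,1)
  17 ↦ (5,2)
distinct pairs in image: 18 / 18 needed
  → bijection onto A×B; projections well-typed.

Answer: VALID PRODUCT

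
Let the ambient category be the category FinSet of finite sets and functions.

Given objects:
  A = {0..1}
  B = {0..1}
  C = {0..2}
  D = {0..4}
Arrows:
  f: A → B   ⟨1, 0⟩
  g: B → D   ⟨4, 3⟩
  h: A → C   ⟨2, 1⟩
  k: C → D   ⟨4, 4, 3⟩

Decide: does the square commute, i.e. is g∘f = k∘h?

Along f;g (path 1):
  0 f→1 g→3
  1 f→0 g→4
  composite₁ = ⟨3, 4⟩
Along h;k (path 2):
  0 h→2 k→3
  1 h→1 k→4
  composite₂ = ⟨3, 4⟩
Equal? same morphism ✓

Answer: COMMUTES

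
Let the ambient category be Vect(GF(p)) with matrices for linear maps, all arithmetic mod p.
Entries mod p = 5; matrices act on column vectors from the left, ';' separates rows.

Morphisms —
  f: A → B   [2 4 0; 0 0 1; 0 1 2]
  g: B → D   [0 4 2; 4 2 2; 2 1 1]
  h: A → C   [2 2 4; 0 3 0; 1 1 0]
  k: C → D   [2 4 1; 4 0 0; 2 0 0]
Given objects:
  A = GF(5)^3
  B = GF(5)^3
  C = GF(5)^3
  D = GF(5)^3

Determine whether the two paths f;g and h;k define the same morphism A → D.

Along f;g (path 1):
  e0=[1,0,0] f→[2,0,0] g→[0,3,4]
  e1=[0,1,0] f→[4,0,1] g→[2,3,4]
  e2=[0,0,1] f→[0,1,2] g→[3,1,3]
  ⟦path⟧₁ = [0 2 3; 3 3 1; 4 4 3]
Along h;k (path 2):
  e0=[1,0,0] h→[2,0,1] k→[0,3,4]
  e1=[0,1,0] h→[2,3,1] k→[2,3,4]
  e2=[0,0,1] h→[4,0,0] k→[3,1,3]
  ⟦path⟧₂ = [0 2 3; 3 3 1; 4 4 3]
Equal? same morphism ✓

Answer: COMMUTES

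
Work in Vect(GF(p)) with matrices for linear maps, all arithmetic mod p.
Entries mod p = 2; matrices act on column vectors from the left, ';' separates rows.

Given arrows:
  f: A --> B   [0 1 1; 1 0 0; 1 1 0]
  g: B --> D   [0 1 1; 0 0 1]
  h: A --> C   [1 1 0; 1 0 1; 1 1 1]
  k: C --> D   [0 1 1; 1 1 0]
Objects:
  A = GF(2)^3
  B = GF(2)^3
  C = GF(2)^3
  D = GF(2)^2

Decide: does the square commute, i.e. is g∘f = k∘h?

Path 1 = f;g:
  e0=[1,0,0] f-->[0,1,1] g-->[0,1]
  e1=[0,1,0] f-->[1,0,1] g-->[1,1]
  e2=[0,0,1] f-->[1,0,0] g-->[0,0]
  ⟦path⟧₁ = [0 1 0; 1 1 0]
Path 2 = h;k:
  e0=[1,0,0] h-->[1,1,1] k-->[0,0]
  e1=[0,1,0] h-->[1,0,1] k-->[1,1]
  e2=[0,0,1] h-->[0,1,1] k-->[0,1]
  ⟦path⟧₂ = [0 1 0; 0 1 1]
Equal? distinct morphisms ✗

Answer: DOES NOT COMMUTE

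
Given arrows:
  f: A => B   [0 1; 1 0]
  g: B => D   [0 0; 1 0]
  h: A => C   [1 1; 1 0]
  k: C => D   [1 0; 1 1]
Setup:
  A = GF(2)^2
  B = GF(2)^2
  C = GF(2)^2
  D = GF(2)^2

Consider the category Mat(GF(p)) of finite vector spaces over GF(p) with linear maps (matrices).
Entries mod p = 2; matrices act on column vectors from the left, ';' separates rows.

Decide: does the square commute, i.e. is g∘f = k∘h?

Answer: DOES NOT COMMUTE

Work:
Along f;g (path 1):
  e0=⟨1,0⟩ f=>⟨0,1⟩ g=>⟨0,0⟩
  e1=⟨0,1⟩ f=>⟨1,0⟩ g=>⟨0,1⟩
  result₁ = [0 0; 0 1]
Along h;k (path 2):
  e0=⟨1,0⟩ h=>⟨1,1⟩ k=>⟨1,0⟩
  e1=⟨0,1⟩ h=>⟨1,0⟩ k=>⟨1,1⟩
  result₂ = [1 1; 0 1]
Equal? NO — does not commute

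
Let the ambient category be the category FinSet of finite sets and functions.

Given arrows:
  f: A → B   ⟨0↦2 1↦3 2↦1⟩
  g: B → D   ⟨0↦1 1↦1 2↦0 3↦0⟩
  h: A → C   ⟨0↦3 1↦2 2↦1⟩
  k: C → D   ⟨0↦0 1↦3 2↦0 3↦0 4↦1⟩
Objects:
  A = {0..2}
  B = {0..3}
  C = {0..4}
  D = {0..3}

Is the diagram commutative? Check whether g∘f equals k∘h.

Along f;g (path 1):
  0 f→2 g→0
  1 f→3 g→0
  2 f→1 g→1
  result₁ = ⟨0↦0 1↦0 2↦1⟩
Along h;k (path 2):
  0 h→3 k→0
  1 h→2 k→0
  2 h→1 k→3
  result₂ = ⟨0↦0 1↦0 2↦3⟩
Equal? distinct morphisms ✗

Answer: DOES NOT COMMUTE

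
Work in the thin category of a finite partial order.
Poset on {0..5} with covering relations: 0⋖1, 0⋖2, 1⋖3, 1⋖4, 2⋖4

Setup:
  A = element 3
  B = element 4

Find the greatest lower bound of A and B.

Answer: A∧B = 1

Trace:
Common predecessors of 3,4: {0,1}
  0 <= 1
  1 <= 1
glb = 1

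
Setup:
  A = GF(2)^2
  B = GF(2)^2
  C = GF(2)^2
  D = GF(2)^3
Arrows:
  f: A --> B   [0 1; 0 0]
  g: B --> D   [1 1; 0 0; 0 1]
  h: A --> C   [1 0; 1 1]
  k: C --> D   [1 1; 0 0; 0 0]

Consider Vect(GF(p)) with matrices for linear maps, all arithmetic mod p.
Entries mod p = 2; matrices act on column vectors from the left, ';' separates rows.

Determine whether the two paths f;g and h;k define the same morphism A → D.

1) trace f;g:
  e0=[1,0] f-->[0,0] g-->[0,0,0]
  e1=[0,1] f-->[1,0] g-->[1,0,0]
  result₁ = [0 1; 0 0; 0 0]
2) trace h;k:
  e0=[1,0] h-->[1,1] k-->[0,0,0]
  e1=[0,1] h-->[0,1] k-->[1,0,0]
  result₂ = [0 1; 0 0; 0 0]
Equal? same morphism ✓

Answer: COMMUTES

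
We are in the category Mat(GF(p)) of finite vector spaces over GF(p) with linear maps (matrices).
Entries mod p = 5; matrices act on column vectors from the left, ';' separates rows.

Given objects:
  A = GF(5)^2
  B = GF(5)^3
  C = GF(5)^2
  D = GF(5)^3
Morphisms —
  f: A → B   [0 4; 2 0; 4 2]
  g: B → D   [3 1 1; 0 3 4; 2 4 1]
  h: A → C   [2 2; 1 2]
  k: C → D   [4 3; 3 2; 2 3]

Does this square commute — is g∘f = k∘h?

Answer: DOES NOT COMMUTE

Derivation:
Along f;g (path 1):
  e0=⟨1,0⟩ f→⟨0,2,4⟩ g→⟨1,2,2⟩
  e1=⟨0,1⟩ f→⟨4,0,2⟩ g→⟨4,3,0⟩
  composite₁ = [1 4; 2 3; 2 0]
Along h;k (path 2):
  e0=⟨1,0⟩ h→⟨2,1⟩ k→⟨1,3,2⟩
  e1=⟨0,1⟩ h→⟨2,2⟩ k→⟨4,0,0⟩
  composite₂ = [1 4; 3 0; 2 0]
Equal? differ; not commutative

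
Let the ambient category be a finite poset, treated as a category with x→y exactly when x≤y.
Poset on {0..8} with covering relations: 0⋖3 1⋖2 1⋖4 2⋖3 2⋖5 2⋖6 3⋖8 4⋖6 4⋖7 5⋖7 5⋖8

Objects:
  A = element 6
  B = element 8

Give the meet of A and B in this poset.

Answer: A∧B = 2

Work:
{x : x<=A ∧ x<=B} = {1,2}  (A=6, B=8)
  1 <= 2
  2 <= 2
glb = 2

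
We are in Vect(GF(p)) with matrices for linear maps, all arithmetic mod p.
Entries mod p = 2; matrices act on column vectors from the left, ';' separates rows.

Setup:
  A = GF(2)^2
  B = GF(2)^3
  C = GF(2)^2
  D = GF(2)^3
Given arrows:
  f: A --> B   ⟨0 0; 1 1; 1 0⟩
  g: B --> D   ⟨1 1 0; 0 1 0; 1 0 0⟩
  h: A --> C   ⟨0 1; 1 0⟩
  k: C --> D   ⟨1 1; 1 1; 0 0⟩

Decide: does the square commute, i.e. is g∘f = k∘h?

Answer: COMMUTES

Work:
Along f;g (path 1):
  e0=⟨1,0⟩ f-->⟨0,1,1⟩ g-->⟨1,1,0⟩
  e1=⟨0,1⟩ f-->⟨0,1,0⟩ g-->⟨1,1,0⟩
  ⟦path⟧₁ = ⟨1 1; 1 1; 0 0⟩
Along h;k (path 2):
  e0=⟨1,0⟩ h-->⟨0,1⟩ k-->⟨1,1,0⟩
  e1=⟨0,1⟩ h-->⟨1,0⟩ k-->⟨1,1,0⟩
  ⟦path⟧₂ = ⟨1 1; 1 1; 0 0⟩
Equal? same morphism ✓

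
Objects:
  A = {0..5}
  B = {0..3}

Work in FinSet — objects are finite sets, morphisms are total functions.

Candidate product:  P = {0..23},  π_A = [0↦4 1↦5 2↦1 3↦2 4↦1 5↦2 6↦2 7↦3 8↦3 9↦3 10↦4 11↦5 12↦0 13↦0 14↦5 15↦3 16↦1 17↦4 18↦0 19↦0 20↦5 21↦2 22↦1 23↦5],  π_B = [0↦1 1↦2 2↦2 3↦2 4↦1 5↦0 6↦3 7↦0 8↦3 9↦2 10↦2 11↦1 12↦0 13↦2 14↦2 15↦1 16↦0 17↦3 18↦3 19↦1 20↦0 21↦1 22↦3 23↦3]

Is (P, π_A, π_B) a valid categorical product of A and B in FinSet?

|A|·|B| = 6·4 = 24;  |P| = 24
Check the pairing map k ↦ (π_A(k), π_B(k)):
  0 ↦ (4,1)
  1 ↦ (5,2)
  2 ↦ (1,2)
  3 ↦ (2,2)
  4 ↦ (1,1)
  5 ↦ (2,0)
  6 ↦ (2,3)
  7 ↦ (3,0)
  8 ↦ (3,3)
  9 ↦ (3,2)
  10 ↦ (4,2)
  11 ↦ (5,1)
  12 ↦ (0,0)
  13 ↦ (0,2)
  14 ↦ (5,2)  ✗ repeats pair of k=1
  15 ↦ (3,1)
  16 ↦ (1,0)
  17 ↦ (4,3)
  18 ↦ (0,3)
  19 ↦ (0,1)
  20 ↦ (5,0)
  21 ↦ (2,1)
  22 ↦ (1,3)
  23 ↦ (5,3)
distinct pairs in image: 23 / 24 needed
  → (5,2) hit at k=1 and k=14

Answer: NOT A VALID PRODUCT — duplicate pair at indices 14,1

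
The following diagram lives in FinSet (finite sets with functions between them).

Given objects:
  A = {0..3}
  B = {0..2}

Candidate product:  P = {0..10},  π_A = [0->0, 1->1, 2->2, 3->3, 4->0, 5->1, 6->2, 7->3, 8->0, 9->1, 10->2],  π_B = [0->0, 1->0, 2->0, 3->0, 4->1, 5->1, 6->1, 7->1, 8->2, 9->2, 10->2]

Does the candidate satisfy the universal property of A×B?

|A|·|B| = 4·3 = 12;  |P| = 11
  → cardinalities differ; no bijection possible.

Answer: NOT A VALID PRODUCT — |P|=11 ≠ |A|·|B|=12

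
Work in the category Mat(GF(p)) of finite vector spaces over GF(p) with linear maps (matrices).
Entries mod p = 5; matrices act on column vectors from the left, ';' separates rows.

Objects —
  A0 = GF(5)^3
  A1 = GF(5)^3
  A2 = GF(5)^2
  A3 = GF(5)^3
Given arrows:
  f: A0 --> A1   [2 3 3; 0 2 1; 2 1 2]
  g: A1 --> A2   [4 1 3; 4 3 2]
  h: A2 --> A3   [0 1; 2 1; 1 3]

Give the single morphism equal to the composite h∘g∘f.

  e0=⟨1,0,0⟩ f-->⟨2,0,2⟩ g-->⟨4,2⟩ h-->⟨2,0,0⟩
  e1=⟨0,1,0⟩ f-->⟨3,2,1⟩ g-->⟨2,0⟩ h-->⟨0,4,2⟩
  e2=⟨0,0,1⟩ f-->⟨3,1,2⟩ g-->⟨4,4⟩ h-->⟨4,2,1⟩
⟦path⟧: [2 0 4; 0 4 2; 0 2 1]

Answer: [2 0 4; 0 4 2; 0 2 1]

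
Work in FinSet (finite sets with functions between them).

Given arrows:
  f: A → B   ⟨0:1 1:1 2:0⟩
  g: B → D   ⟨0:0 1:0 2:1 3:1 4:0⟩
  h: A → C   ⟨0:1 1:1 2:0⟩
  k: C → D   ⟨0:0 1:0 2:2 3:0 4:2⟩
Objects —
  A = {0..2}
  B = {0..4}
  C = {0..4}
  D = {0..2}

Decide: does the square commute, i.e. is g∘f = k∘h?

1) trace f;g:
  0 f→1 g→0
  1 f→1 g→0
  2 f→0 g→0
  ⟦path⟧₁ = ⟨0:0 1:0 2:0⟩
2) trace h;k:
  0 h→1 k→0
  1 h→1 k→0
  2 h→0 k→0
  ⟦path⟧₂ = ⟨0:0 1:0 2:0⟩
Equal? equal; square commutes

Answer: COMMUTES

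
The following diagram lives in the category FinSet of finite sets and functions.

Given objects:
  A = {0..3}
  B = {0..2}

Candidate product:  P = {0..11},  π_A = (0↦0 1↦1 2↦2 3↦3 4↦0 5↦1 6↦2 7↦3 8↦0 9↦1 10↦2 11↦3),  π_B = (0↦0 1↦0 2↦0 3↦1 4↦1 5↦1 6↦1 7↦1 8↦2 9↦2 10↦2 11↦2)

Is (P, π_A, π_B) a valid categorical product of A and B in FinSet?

Answer: NOT A VALID PRODUCT — duplicate pair at indices 7,3

Trace:
|A|·|B| = 4·3 = 12;  |P| = 12
Check the pairing map k ↦ (π_A(k), π_B(k)):
  0 ↦ (0,0)
  1 ↦ (1,0)
  2 ↦ (2,0)
  3 ↦ (3,1)
  4 ↦ (0,1)
  5 ↦ (1,1)
  6 ↦ (2,1)
  7 ↦ (3,1)  ✗ repeats pair of k=3
  8 ↦ (0,2)
  9 ↦ (1,2)
  10 ↦ (2,2)
  11 ↦ (3,2)
distinct pairs in image: 11 / 12 needed
  → (3,1) hit at k=3 and k=7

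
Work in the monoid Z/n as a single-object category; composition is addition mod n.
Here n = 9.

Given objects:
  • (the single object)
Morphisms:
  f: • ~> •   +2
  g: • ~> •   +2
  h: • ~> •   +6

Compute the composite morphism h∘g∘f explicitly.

Answer: +1

Trace:
  0 +2≡2 +2≡4 +6≡1  (mod 9)
result: +1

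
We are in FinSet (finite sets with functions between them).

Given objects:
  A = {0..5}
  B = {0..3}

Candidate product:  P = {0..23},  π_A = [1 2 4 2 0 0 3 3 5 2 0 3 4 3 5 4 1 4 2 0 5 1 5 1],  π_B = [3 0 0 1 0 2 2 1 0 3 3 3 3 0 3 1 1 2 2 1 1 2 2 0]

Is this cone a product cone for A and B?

Answer: VALID PRODUCT

Trace:
|A|·|B| = 6·4 = 24;  |P| = 24
Check the pairing map k ↦ (π_A(k), π_B(k)):
  0 ↦ (1,3)
  1 ↦ (2,0)
  2 ↦ (4,0)
  3 ↦ (2,1)
  4 ↦ (0,0)
  5 ↦ (0,2)
  6 ↦ (3,2)
  7 ↦ (3,1)
  8 ↦ (5,0)
  9 ↦ (2,3)
  10 ↦ (0,3)
  11 ↦ (3,3)
  12 ↦ (4,3)
  13 ↦ (3,0)
  14 ↦ (5,3)
  15 ↦ (4,1)
  16 ↦ (1,1)
  17 ↦ (4,2)
  18 ↦ (2,2)
  19 ↦ (0,1)
  20 ↦ (5,1)
  21 ↦ (1,2)
  22 ↦ (5,2)
  23 ↦ (1,0)
distinct pairs in image: 24 / 24 needed
  → bijection onto A×B; projections well-typed.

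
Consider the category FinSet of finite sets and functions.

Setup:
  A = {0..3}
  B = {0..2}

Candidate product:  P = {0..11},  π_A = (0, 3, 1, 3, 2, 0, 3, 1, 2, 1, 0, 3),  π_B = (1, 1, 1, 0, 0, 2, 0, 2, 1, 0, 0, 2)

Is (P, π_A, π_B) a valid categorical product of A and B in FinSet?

|A|·|B| = 4·3 = 12;  |P| = 12
Check the pairing map k ↦ (π_A(k), π_B(k)):
  0 ↦ (0,1)
  1 ↦ (3,1)
  2 ↦ (1,1)
  3 ↦ (3,0)
  4 ↦ (2,0)
  5 ↦ (0,2)
  6 ↦ (3,0)  ✗ repeats pair of k=3
  7 ↦ (1,2)
  8 ↦ (2,1)
  9 ↦ (1,0)
  10 ↦ (0,0)
  11 ↦ (3,2)
distinct pairs in image: 11 / 12 needed
  → (3,0) hit at k=3 and k=6

Answer: NOT A VALID PRODUCT — duplicate pair at indices 6,3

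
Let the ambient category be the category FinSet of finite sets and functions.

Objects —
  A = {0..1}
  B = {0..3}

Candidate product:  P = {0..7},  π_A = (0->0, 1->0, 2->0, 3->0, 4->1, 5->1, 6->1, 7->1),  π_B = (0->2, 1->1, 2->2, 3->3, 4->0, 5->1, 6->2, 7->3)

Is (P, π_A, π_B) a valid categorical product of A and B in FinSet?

Answer: NOT A VALID PRODUCT — duplicate pair at indices 2,0

Work:
|A|·|B| = 2·4 = 8;  |P| = 8
Check the pairing map k ↦ (π_A(k), π_B(k)):
  0 -> (0,2)
  1 -> (0,1)
  2 -> (0,2)  ✗ repeats pair of k=0
  3 -> (0,3)
  4 -> (1,0)
  5 -> (1,1)
  6 -> (1,2)
  7 -> (1,3)
distinct pairs in image: 7 / 8 needed
  → (0,2) hit at k=0 and k=2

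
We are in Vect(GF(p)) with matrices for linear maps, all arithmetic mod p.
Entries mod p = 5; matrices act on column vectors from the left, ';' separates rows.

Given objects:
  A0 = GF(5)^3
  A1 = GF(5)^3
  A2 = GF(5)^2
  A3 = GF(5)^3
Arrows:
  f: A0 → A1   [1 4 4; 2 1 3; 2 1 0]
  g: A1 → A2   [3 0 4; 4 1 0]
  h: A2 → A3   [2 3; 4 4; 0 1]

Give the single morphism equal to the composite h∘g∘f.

Answer: [0 3 1; 3 2 4; 1 2 4]

Work:
  e0=[1,0,0] f→[1,2,2] g→[1,1] h→[0,3,1]
  e1=[0,1,0] f→[4,1,1] g→[1,2] h→[3,2,2]
  e2=[0,0,1] f→[4,3,0] g→[2,4] h→[1,4,4]
⟦path⟧: [0 3 1; 3 2 4; 1 2 4]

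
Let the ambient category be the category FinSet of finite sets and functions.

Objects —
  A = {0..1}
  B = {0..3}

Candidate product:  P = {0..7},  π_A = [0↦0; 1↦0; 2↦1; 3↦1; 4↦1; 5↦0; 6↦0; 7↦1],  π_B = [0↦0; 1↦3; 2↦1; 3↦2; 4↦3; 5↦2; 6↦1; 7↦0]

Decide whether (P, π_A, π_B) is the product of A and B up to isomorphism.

|A|·|B| = 2·4 = 8;  |P| = 8
Check the pairing map k ↦ (π_A(k), π_B(k)):
  0 ↦ (0,0)
  1 ↦ (0,3)
  2 ↦ (1,1)
  3 ↦ (1,2)
  4 ↦ (1,3)
  5 ↦ (0,2)
  6 ↦ (0,1)
  7 ↦ (1,0)
distinct pairs in image: 8 / 8 needed
  → bijection onto A×B; projections well-typed.

Answer: VALID PRODUCT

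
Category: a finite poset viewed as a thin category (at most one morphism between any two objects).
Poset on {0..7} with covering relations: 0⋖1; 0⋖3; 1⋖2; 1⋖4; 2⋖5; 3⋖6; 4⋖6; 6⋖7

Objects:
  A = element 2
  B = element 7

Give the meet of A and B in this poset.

Answer: A∧B = 1

Work:
Common predecessors of 2,7: {0,1}
  0 <= 1
  1 <= 1
glb = 1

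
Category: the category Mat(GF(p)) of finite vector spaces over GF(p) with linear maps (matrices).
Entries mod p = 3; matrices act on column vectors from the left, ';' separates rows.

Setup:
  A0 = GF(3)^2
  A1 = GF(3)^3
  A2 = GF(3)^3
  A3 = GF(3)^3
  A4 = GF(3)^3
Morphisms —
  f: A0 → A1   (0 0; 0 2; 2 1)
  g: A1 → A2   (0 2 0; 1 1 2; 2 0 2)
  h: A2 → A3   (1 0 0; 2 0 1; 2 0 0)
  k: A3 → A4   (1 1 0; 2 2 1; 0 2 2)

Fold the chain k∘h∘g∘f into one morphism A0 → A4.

  e0=⟨1,0⟩ f→⟨0,0,2⟩ g→⟨0,1,1⟩ h→⟨0,1,0⟩ k→⟨1,2,2⟩
  e1=⟨0,1⟩ f→⟨0,2,1⟩ g→⟨1,1,2⟩ h→⟨1,1,2⟩ k→⟨2,0,0⟩
composite: (1 2; 2 0; 2 0)

Answer: (1 2; 2 0; 2 0)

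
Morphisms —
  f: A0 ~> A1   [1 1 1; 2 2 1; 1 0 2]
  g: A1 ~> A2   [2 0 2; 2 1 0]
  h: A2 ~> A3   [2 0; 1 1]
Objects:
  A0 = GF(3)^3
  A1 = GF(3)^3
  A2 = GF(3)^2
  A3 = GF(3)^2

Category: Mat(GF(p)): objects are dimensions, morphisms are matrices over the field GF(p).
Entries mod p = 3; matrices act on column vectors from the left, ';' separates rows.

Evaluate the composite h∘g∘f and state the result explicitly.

Answer: [2 1 0; 2 0 0]

Trace:
  e0=(1,0,0) f~>(1,2,1) g~>(1,1) h~>(2,2)
  e1=(0,1,0) f~>(1,2,0) g~>(2,1) h~>(1,0)
  e2=(0,0,1) f~>(1,1,2) g~>(0,0) h~>(0,0)
result: [2 1 0; 2 0 0]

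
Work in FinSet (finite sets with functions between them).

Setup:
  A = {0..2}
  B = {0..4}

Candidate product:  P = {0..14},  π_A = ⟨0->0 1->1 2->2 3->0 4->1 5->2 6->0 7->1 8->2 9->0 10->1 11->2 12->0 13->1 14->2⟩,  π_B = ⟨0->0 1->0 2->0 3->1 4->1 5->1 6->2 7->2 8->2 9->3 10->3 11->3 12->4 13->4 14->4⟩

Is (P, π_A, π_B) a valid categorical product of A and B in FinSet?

Answer: VALID PRODUCT

Work:
|A|·|B| = 3·5 = 15;  |P| = 15
Check the pairing map k ↦ (π_A(k), π_B(k)):
  0 -> (0,0)
  1 -> (1,0)
  2 -> (2,0)
  3 -> (0,1)
  4 -> (1,1)
  5 -> (2,1)
  6 -> (0,2)
  7 -> (1,2)
  8 -> (2,2)
  9 -> (0,3)
  10 -> (1,3)
  11 -> (2,3)
  12 -> (0,4)
  13 -> (1,4)
  14 -> (2,4)
distinct pairs in image: 15 / 15 needed
  → bijection onto A×B; projections well-typed.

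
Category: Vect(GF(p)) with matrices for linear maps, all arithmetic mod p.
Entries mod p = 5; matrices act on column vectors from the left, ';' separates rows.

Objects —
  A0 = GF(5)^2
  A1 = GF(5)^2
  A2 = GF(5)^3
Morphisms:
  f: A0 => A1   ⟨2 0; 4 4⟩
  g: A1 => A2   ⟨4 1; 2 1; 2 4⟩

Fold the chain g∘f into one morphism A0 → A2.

Answer: ⟨2 4; 3 4; 0 1⟩

Derivation:
  e0=(1,0) f=>(2,4) g=>(2,3,0)
  e1=(0,1) f=>(0,4) g=>(4,4,1)
composite: ⟨2 4; 3 4; 0 1⟩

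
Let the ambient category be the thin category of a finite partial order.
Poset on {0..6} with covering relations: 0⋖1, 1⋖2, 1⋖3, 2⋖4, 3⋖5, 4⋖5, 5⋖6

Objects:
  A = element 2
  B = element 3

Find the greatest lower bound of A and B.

Answer: A∧B = 1

Work:
{x : x<=A ∧ x<=B} = {0,1}  (A=2, B=3)
  0 <= 1
  1 <= 1
glb = 1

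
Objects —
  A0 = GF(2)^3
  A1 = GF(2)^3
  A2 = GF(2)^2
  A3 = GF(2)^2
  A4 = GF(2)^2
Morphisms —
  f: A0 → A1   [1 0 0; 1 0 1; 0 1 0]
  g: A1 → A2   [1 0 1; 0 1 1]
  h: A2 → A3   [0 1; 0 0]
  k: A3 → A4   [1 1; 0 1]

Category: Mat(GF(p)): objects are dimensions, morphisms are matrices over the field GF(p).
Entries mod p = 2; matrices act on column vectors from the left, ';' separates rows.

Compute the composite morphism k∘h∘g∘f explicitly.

Answer: [1 1 1; 0 0 0]

Work:
  e0=(1,0,0) f→(1,1,0) g→(1,1) h→(1,0) k→(1,0)
  e1=(0,1,0) f→(0,0,1) g→(1,1) h→(1,0) k→(1,0)
  e2=(0,0,1) f→(0,1,0) g→(0,1) h→(1,0) k→(1,0)
result: [1 1 1; 0 0 0]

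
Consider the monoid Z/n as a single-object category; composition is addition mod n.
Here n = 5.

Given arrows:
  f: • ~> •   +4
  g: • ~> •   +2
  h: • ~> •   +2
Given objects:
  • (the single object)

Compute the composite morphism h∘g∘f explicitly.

  0 +4≡4 +2≡1 +2≡3  (mod 5)
composite: +3

Answer: +3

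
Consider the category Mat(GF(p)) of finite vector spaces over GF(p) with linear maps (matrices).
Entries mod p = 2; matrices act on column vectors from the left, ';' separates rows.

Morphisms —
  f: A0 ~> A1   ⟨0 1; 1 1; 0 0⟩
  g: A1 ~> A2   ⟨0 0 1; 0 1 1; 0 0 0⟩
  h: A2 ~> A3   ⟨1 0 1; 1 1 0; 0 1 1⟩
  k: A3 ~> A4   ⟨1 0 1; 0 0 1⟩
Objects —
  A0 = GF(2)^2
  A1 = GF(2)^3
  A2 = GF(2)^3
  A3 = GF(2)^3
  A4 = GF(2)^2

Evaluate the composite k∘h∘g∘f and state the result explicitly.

  e0=⟨1,0⟩ f~>⟨0,1,0⟩ g~>⟨0,1,0⟩ h~>⟨0,1,1⟩ k~>⟨1,1⟩
  e1=⟨0,1⟩ f~>⟨1,1,0⟩ g~>⟨0,1,0⟩ h~>⟨0,1,1⟩ k~>⟨1,1⟩
⟦path⟧: ⟨1 1; 1 1⟩

Answer: ⟨1 1; 1 1⟩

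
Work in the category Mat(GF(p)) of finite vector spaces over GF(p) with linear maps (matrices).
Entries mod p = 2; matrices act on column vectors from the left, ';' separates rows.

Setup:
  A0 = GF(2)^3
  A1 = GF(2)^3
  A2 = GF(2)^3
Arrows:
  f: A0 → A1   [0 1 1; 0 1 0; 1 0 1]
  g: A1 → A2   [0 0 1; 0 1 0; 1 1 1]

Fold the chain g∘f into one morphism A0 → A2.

  e0=⟨1,0,0⟩ f→⟨0,0,1⟩ g→⟨1,0,1⟩
  e1=⟨0,1,0⟩ f→⟨1,1,0⟩ g→⟨0,1,0⟩
  e2=⟨0,0,1⟩ f→⟨1,0,1⟩ g→⟨1,0,0⟩
composite: [1 0 1; 0 1 0; 1 0 0]

Answer: [1 0 1; 0 1 0; 1 0 0]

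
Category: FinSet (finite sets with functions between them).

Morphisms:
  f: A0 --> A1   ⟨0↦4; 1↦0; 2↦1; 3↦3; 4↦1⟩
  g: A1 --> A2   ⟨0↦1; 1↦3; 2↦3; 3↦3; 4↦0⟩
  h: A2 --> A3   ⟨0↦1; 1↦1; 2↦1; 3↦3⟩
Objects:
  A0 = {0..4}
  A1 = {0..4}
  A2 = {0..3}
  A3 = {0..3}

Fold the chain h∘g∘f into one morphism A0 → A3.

Answer: ⟨0↦1; 1↦1; 2↦3; 3↦3; 4↦3⟩

Trace:
  0 f-->4 g-->0 h-->1
  1 f-->0 g-->1 h-->1
  2 f-->1 g-->3 h-->3
  3 f-->3 g-->3 h-->3
  4 f-->1 g-->3 h-->3
⟦path⟧: ⟨0↦1; 1↦1; 2↦3; 3↦3; 4↦3⟩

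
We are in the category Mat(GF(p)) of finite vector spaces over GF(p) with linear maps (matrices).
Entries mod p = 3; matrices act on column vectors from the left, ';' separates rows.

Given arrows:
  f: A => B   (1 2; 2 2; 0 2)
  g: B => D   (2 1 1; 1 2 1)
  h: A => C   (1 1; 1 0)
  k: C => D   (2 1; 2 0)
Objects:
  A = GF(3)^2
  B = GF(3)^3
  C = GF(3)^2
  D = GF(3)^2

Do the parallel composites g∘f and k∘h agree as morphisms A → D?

Answer: DOES NOT COMMUTE

Trace:
1) trace f;g:
  e0=(1,0) f=>(1,2,0) g=>(1,2)
  e1=(0,1) f=>(2,2,2) g=>(2,2)
  ⟦path⟧₁ = (1 2; 2 2)
2) trace h;k:
  e0=(1,0) h=>(1,1) k=>(0,2)
  e1=(0,1) h=>(1,0) k=>(2,2)
  ⟦path⟧₂ = (0 2; 2 2)
Equal? differ; not commutative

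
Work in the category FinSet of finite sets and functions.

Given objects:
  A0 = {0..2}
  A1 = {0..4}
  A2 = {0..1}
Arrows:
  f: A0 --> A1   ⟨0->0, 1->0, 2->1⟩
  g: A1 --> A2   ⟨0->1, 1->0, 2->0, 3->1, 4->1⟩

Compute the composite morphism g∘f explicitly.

Answer: ⟨0->1, 1->1, 2->0⟩

Derivation:
  0 f-->0 g-->1
  1 f-->0 g-->1
  2 f-->1 g-->0
⟦path⟧: ⟨0->1, 1->1, 2->0⟩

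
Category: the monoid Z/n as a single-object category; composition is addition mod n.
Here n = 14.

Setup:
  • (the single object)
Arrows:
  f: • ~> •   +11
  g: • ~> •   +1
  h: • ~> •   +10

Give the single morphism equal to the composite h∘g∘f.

  0 +11≡11 +1≡12 +10≡8  (mod 14)
composite: +8

Answer: +8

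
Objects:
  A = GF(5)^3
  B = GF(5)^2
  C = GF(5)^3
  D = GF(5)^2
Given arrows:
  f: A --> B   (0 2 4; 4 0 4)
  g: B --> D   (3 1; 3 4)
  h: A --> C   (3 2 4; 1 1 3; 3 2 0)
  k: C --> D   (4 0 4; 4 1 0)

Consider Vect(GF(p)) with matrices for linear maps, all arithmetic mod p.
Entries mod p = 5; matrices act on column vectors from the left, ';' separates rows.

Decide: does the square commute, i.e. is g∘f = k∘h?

Answer: DOES NOT COMMUTE

Trace:
Path 1 = f;g:
  e0=⟨1,0,0⟩ f-->⟨0,4⟩ g-->⟨4,1⟩
  e1=⟨0,1,0⟩ f-->⟨2,0⟩ g-->⟨1,1⟩
  e2=⟨0,0,1⟩ f-->⟨4,4⟩ g-->⟨1,3⟩
  composite₁ = (4 1 1; 1 1 3)
Path 2 = h;k:
  e0=⟨1,0,0⟩ h-->⟨3,1,3⟩ k-->⟨4,3⟩
  e1=⟨0,1,0⟩ h-->⟨2,1,2⟩ k-->⟨1,4⟩
  e2=⟨0,0,1⟩ h-->⟨4,3,0⟩ k-->⟨1,4⟩
  composite₂ = (4 1 1; 3 4 4)
Equal? distinct morphisms ✗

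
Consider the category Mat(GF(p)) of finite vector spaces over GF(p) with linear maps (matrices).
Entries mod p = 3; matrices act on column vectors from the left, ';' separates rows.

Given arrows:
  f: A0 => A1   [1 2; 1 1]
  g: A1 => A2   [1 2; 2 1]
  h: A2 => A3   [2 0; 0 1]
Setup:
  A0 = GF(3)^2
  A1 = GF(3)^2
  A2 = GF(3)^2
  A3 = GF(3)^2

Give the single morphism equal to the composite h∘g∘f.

Answer: [0 2; 0 2]

Work:
  e0=[1,0] f=>[1,1] g=>[0,0] h=>[0,0]
  e1=[0,1] f=>[2,1] g=>[1,2] h=>[2,2]
⟦path⟧: [0 2; 0 2]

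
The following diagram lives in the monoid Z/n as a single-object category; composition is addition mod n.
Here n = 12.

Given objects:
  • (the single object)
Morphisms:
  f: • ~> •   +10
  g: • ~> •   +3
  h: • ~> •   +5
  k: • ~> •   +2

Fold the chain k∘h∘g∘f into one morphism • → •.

Answer: +8

Derivation:
  0 +10≡10 +3≡1 +5≡6 +2≡8  (mod 12)
composite: +8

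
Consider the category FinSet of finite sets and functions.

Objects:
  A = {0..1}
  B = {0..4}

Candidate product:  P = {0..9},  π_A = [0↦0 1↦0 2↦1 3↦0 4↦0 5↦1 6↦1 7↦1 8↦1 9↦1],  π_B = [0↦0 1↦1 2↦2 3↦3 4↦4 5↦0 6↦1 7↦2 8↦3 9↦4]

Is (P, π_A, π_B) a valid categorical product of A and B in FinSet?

Answer: NOT A VALID PRODUCT — duplicate pair at indices 7,2

Work:
|A|·|B| = 2·5 = 10;  |P| = 10
Check the pairing map k ↦ (π_A(k), π_B(k)):
  0 ↦ (0,0)
  1 ↦ (0,1)
  2 ↦ (1,2)
  3 ↦ (0,3)
  4 ↦ (0,4)
  5 ↦ (1,0)
  6 ↦ (1,1)
  7 ↦ (1,2)  ✗ repeats pair of k=2
  8 ↦ (1,3)
  9 ↦ (1,4)
distinct pairs in image: 9 / 10 needed
  → (1,2) hit at k=2 and k=7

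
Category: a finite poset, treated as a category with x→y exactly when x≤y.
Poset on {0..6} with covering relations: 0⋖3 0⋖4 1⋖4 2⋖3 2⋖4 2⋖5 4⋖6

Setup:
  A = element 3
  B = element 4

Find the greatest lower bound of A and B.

{x : x<=A ∧ x<=B} = {0,2}  (A=3, B=4)
  maximal lower bounds 0 and 2 are incomparable: neither 0<=2 nor 2<=0
→ no greatest lower bound exists

Answer: NO MEET EXISTS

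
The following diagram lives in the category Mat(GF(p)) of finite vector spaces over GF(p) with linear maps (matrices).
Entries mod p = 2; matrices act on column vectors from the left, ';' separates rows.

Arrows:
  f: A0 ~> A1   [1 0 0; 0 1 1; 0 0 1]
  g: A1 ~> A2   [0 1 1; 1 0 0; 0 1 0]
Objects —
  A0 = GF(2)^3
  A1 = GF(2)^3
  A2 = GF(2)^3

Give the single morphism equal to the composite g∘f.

  e0=(1,0,0) f~>(1,0,0) g~>(0,1,0)
  e1=(0,1,0) f~>(0,1,0) g~>(1,0,1)
  e2=(0,0,1) f~>(0,1,1) g~>(0,0,1)
composite: [0 1 0; 1 0 0; 0 1 1]

Answer: [0 1 0; 1 0 0; 0 1 1]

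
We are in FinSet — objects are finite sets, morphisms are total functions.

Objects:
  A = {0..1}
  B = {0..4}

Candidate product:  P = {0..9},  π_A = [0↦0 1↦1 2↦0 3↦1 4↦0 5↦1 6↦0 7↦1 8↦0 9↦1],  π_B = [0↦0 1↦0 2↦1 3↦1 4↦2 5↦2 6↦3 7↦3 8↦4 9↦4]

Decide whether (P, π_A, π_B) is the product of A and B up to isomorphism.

|A|·|B| = 2·5 = 10;  |P| = 10
Check the pairing map k ↦ (π_A(k), π_B(k)):
  0 ↦ (0,0)
  1 ↦ (1,0)
  2 ↦ (0,1)
  3 ↦ (1,1)
  4 ↦ (0,2)
  5 ↦ (1,2)
  6 ↦ (0,3)
  7 ↦ (1,3)
  8 ↦ (0,4)
  9 ↦ (1,4)
distinct pairs in image: 10 / 10 needed
  → bijection onto A×B; projections well-typed.

Answer: VALID PRODUCT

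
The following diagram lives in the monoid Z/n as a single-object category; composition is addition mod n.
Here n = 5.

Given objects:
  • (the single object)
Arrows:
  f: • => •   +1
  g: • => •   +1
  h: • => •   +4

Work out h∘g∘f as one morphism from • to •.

Answer: +1

Work:
  0 +1≡1 +1≡2 +4≡1  (mod 5)
composite: +1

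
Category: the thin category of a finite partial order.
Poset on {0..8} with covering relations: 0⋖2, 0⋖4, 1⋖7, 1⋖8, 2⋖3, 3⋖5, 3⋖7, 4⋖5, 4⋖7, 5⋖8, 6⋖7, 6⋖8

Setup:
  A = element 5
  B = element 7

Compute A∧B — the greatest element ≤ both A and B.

Answer: NO MEET EXISTS

Derivation:
Lower bounds of A=5 and B=7: {0,2,3,4}
  maximal lower bounds 3 and 4 are incomparable: neither 3<=4 nor 4<=3
→ no greatest lower bound exists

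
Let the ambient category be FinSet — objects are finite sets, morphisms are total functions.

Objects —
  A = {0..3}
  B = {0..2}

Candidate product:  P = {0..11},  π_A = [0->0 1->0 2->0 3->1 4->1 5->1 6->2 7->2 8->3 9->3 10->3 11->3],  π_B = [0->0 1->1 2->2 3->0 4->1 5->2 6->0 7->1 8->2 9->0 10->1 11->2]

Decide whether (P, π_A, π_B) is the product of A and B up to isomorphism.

|A|·|B| = 4·3 = 12;  |P| = 12
Check the pairing map k ↦ (π_A(k), π_B(k)):
  0 -> (0,0)
  1 -> (0,1)
  2 -> (0,2)
  3 -> (1,0)
  4 -> (1,1)
  5 -> (1,2)
  6 -> (2,0)
  7 -> (2,1)
  8 -> (3,2)
  9 -> (3,0)
  10 -> (3,1)
  11 -> (3,2)  ✗ repeats pair of k=8
distinct pairs in image: 11 / 12 needed
  → (3,2) hit at k=8 and k=11

Answer: NOT A VALID PRODUCT — duplicate pair at indices 11,8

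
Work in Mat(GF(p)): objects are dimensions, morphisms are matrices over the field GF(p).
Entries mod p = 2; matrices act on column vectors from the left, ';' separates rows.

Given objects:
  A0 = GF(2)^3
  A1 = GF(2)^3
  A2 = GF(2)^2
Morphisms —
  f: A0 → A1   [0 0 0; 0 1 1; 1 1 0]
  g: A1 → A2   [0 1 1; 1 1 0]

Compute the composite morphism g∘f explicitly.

Answer: [1 0 1; 0 1 1]

Trace:
  e0=⟨1,0,0⟩ f→⟨0,0,1⟩ g→⟨1,0⟩
  e1=⟨0,1,0⟩ f→⟨0,1,1⟩ g→⟨0,1⟩
  e2=⟨0,0,1⟩ f→⟨0,1,0⟩ g→⟨1,1⟩
⟦path⟧: [1 0 1; 0 1 1]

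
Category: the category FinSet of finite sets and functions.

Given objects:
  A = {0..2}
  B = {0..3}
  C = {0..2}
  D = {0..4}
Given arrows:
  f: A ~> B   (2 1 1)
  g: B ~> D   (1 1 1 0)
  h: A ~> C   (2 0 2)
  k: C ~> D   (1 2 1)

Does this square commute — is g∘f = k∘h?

Answer: COMMUTES

Trace:
1) trace f;g:
  0 f~>2 g~>1
  1 f~>1 g~>1
  2 f~>1 g~>1
  result₁ = (1 1 1)
2) trace h;k:
  0 h~>2 k~>1
  1 h~>0 k~>1
  2 h~>2 k~>1
  result₂ = (1 1 1)
Equal? YES — commutes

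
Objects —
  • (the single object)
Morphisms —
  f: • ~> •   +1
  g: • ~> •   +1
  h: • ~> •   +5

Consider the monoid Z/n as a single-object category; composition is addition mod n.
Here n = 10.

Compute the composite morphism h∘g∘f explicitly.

  0 +1≡1 +1≡2 +5≡7  (mod 10)
⟦path⟧: +7

Answer: +7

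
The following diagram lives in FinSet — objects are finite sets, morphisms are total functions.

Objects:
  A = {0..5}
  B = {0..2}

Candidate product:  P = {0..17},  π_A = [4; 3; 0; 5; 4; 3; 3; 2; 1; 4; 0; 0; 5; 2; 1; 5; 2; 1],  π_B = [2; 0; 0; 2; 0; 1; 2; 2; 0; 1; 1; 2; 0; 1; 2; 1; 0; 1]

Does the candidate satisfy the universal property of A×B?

Answer: VALID PRODUCT

Work:
|A|·|B| = 6·3 = 18;  |P| = 18
Check the pairing map k ↦ (π_A(k), π_B(k)):
  0 ↦ (4,2)
  1 ↦ (3,0)
  2 ↦ (0,0)
  3 ↦ (5,2)
  4 ↦ (4,0)
  5 ↦ (3,1)
  6 ↦ (3,2)
  7 ↦ (2,2)
  8 ↦ (1,0)
  9 ↦ (4,1)
  10 ↦ (0,1)
  11 ↦ (0,2)
  12 ↦ (5,0)
  13 ↦ (2,1)
  14 ↦ (1,2)
  15 ↦ (5,1)
  16 ↦ (2,0)
  17 ↦ (1,1)
distinct pairs in image: 18 / 18 needed
  → bijection onto A×B; projections well-typed.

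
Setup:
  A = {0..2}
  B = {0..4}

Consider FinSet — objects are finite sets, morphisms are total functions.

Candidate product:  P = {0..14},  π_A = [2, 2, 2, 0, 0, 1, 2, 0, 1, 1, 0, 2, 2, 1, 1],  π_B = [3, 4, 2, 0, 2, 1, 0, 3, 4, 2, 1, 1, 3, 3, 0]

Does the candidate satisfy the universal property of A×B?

|A|·|B| = 3·5 = 15;  |P| = 15
Check the pairing map k ↦ (π_A(k), π_B(k)):
  0 ↦ (2,3)
  1 ↦ (2,4)
  2 ↦ (2,2)
  3 ↦ (0,0)
  4 ↦ (0,2)
  5 ↦ (1,1)
  6 ↦ (2,0)
  7 ↦ (0,3)
  8 ↦ (1,4)
  9 ↦ (1,2)
  10 ↦ (0,1)
  11 ↦ (2,1)
  12 ↦ (2,3)  ✗ repeats pair of k=0
  13 ↦ (1,3)
  14 ↦ (1,0)
distinct pairs in image: 14 / 15 needed
  → (2,3) hit at k=0 and k=12

Answer: NOT A VALID PRODUCT — duplicate pair at indices 0,12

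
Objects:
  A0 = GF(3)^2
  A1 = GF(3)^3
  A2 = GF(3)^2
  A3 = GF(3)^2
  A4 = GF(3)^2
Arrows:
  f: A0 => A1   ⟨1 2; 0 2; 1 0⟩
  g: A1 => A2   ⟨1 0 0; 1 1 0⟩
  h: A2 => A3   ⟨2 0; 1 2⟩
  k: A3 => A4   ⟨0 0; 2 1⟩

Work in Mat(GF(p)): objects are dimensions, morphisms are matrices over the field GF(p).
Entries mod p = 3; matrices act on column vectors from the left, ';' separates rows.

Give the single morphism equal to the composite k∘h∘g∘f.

  e0=[1,0] f=>[1,0,1] g=>[1,1] h=>[2,0] k=>[0,1]
  e1=[0,1] f=>[2,2,0] g=>[2,1] h=>[1,1] k=>[0,0]
result: ⟨0 0; 1 0⟩

Answer: ⟨0 0; 1 0⟩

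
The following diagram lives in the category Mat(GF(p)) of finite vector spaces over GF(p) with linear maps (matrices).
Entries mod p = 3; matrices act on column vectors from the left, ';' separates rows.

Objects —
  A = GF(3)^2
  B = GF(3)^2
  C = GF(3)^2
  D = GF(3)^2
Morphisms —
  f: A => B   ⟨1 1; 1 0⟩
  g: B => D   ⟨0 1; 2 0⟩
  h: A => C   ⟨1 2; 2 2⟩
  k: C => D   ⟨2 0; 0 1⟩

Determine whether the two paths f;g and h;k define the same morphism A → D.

Answer: DOES NOT COMMUTE

Work:
Along f;g (path 1):
  e0=(1,0) f=>(1,1) g=>(1,2)
  e1=(0,1) f=>(1,0) g=>(0,2)
  composite₁ = ⟨1 0; 2 2⟩
Along h;k (path 2):
  e0=(1,0) h=>(1,2) k=>(2,2)
  e1=(0,1) h=>(2,2) k=>(1,2)
  composite₂ = ⟨2 1; 2 2⟩
Equal? differ; not commutative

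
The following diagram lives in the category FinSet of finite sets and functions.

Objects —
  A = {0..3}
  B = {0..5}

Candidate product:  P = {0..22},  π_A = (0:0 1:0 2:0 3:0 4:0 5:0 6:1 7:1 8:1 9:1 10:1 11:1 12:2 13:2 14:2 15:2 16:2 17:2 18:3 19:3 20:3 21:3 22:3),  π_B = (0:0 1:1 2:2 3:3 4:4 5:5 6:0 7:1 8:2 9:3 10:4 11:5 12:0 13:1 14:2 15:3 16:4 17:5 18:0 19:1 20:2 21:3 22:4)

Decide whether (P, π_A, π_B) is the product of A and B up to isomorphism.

Answer: NOT A VALID PRODUCT — |P|=23 ≠ |A|·|B|=24

Trace:
|A|·|B| = 4·6 = 24;  |P| = 23
  → cardinalities differ; no bijection possible.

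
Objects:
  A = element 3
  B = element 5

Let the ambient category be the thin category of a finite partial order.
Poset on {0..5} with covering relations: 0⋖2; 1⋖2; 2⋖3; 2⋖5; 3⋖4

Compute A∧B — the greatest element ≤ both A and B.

Lower bounds of A=3 and B=5: {0,1,2}
  0 ⊑ 2
  1 ⊑ 2
  2 ⊑ 2
glb = 2

Answer: A∧B = 2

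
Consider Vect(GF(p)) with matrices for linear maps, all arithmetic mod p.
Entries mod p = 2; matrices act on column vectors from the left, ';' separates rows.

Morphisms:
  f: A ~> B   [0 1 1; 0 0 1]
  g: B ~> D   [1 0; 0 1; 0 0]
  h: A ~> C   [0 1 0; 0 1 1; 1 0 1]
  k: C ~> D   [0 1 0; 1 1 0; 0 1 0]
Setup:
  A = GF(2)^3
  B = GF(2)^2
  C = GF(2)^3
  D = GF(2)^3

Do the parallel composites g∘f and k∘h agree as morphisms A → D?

1) trace f;g:
  e0=(1,0,0) f~>(0,0) g~>(0,0,0)
  e1=(0,1,0) f~>(1,0) g~>(1,0,0)
  e2=(0,0,1) f~>(1,1) g~>(1,1,0)
  ⟦path⟧₁ = [0 1 1; 0 0 1; 0 0 0]
2) trace h;k:
  e0=(1,0,0) h~>(0,0,1) k~>(0,0,0)
  e1=(0,1,0) h~>(1,1,0) k~>(1,0,1)
  e2=(0,0,1) h~>(0,1,1) k~>(1,1,1)
  ⟦path⟧₂ = [0 1 1; 0 0 1; 0 1 1]
Equal? distinct morphisms ✗

Answer: DOES NOT COMMUTE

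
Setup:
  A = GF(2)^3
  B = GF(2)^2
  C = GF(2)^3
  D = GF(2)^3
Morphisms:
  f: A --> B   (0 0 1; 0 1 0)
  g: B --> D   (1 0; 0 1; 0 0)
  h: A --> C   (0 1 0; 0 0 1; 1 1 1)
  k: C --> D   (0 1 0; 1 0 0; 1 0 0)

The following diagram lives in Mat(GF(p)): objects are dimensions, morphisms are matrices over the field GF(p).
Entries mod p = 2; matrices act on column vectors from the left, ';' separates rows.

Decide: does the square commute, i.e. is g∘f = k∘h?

Answer: DOES NOT COMMUTE

Work:
Path 1 = f;g:
  e0=(1,0,0) f-->(0,0) g-->(0,0,0)
  e1=(0,1,0) f-->(0,1) g-->(0,1,0)
  e2=(0,0,1) f-->(1,0) g-->(1,0,0)
  ⟦path⟧₁ = (0 0 1; 0 1 0; 0 0 0)
Path 2 = h;k:
  e0=(1,0,0) h-->(0,0,1) k-->(0,0,0)
  e1=(0,1,0) h-->(1,0,1) k-->(0,1,1)
  e2=(0,0,1) h-->(0,1,1) k-->(1,0,0)
  ⟦path⟧₂ = (0 0 1; 0 1 0; 0 1 0)
Equal? distinct morphisms ✗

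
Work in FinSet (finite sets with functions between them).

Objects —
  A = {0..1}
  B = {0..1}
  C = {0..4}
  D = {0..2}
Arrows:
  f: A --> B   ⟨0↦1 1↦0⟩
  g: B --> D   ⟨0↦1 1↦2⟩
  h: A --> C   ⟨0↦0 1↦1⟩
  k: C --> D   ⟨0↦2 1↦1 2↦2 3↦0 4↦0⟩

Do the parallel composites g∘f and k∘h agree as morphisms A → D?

Path 1 = f;g:
  0 f-->1 g-->2
  1 f-->0 g-->1
  result₁ = ⟨0↦2 1↦1⟩
Path 2 = h;k:
  0 h-->0 k-->2
  1 h-->1 k-->1
  result₂ = ⟨0↦2 1↦1⟩
Equal? equal; square commutes

Answer: COMMUTES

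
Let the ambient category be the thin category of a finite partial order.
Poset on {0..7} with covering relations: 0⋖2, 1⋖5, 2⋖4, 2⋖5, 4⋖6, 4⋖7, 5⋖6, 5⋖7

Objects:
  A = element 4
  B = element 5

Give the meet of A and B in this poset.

Answer: A∧B = 2

Derivation:
Lower bounds of A=4 and B=5: {0,2}
  0 ≤ 2
  2 ≤ 2
glb = 2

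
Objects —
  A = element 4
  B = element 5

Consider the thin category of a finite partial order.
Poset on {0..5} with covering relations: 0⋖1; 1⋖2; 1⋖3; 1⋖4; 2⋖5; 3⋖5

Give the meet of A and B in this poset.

Answer: A∧B = 1

Work:
Lower bounds of A=4 and B=5: {0,1}
  0 <= 1
  1 <= 1
glb = 1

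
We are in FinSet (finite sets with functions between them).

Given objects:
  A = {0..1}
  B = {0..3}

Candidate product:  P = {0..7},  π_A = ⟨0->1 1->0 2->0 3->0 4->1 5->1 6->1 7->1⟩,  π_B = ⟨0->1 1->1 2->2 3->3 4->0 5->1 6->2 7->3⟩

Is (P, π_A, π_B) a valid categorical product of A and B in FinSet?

Answer: NOT A VALID PRODUCT — duplicate pair at indices 5,0

Derivation:
|A|·|B| = 2·4 = 8;  |P| = 8
Check the pairing map k ↦ (π_A(k), π_B(k)):
  0 -> (1,1)
  1 -> (0,1)
  2 -> (0,2)
  3 -> (0,3)
  4 -> (1,0)
  5 -> (1,1)  ✗ repeats pair of k=0
  6 -> (1,2)
  7 -> (1,3)
distinct pairs in image: 7 / 8 needed
  → (1,1) hit at k=0 and k=5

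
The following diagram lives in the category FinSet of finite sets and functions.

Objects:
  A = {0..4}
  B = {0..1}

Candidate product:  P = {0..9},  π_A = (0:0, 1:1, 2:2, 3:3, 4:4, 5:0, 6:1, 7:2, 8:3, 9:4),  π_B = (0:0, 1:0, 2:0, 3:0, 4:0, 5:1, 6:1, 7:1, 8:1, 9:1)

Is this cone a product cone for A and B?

Answer: VALID PRODUCT

Derivation:
|A|·|B| = 5·2 = 10;  |P| = 10
Check the pairing map k ↦ (π_A(k), π_B(k)):
  0 : (0,0)
  1 : (1,0)
  2 : (2,0)
  3 : (3,0)
  4 : (4,0)
  5 : (0,1)
  6 : (1,1)
  7 : (2,1)
  8 : (3,1)
  9 : (4,1)
distinct pairs in image: 10 / 10 needed
  → bijection onto A×B; projections well-typed.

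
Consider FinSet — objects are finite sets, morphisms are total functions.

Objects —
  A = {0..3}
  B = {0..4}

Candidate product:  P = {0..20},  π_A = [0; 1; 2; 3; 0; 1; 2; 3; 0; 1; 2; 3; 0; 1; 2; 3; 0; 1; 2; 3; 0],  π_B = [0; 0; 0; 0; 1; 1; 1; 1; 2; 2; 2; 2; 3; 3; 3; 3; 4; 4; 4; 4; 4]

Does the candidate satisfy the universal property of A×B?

Answer: NOT A VALID PRODUCT — |P|=21 ≠ |A|·|B|=20

Derivation:
|A|·|B| = 4·5 = 20;  |P| = 21
  → cardinalities differ; no bijection possible.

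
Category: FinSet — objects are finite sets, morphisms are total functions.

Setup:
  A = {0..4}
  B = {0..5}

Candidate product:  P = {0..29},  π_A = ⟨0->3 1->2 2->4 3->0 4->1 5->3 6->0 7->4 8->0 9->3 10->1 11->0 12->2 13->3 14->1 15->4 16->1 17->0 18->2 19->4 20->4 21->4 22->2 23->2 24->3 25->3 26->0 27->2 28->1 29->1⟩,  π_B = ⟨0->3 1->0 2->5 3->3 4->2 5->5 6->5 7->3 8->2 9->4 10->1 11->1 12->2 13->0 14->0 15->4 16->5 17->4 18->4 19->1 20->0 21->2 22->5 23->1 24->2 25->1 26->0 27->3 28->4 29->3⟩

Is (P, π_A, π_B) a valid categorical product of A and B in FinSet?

Answer: VALID PRODUCT

Derivation:
|A|·|B| = 5·6 = 30;  |P| = 30
Check the pairing map k ↦ (π_A(k), π_B(k)):
  0 -> (3,3)
  1 -> (2,0)
  2 -> (4,5)
  3 -> (0,3)
  4 -> (1,2)
  5 -> (3,5)
  6 -> (0,5)
  7 -> (4,3)
  8 -> (0,2)
  9 -> (3,4)
  10 -> (1,1)
  11 -> (0,1)
  12 -> (2,2)
  13 -> (3,0)
  14 -> (1,0)
  15 -> (4,4)
  16 -> (1,5)
  17 -> (0,4)
  18 -> (2,4)
  19 -> (4,1)
  20 -> (4,0)
  21 -> (4,2)
  22 -> (2,5)
  23 -> (2,1)
  24 -> (3,2)
  25 -> (3,1)
  26 -> (0,0)
  27 -> (2,3)
  28 -> (1,4)
  29 -> (1,3)
distinct pairs in image: 30 / 30 needed
  → bijection onto A×B; projections well-typed.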